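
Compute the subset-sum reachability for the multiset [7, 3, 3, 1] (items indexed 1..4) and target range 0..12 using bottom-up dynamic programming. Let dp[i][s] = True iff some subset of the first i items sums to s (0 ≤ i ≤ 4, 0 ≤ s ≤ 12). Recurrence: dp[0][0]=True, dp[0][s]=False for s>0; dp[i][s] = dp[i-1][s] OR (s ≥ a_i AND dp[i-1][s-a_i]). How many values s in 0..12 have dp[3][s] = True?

i\s   0   1   2   3   4   5   6   7   8   9  10  11  12
  0   T   F   F   F   F   F   F   F   F   F   F   F   F
  1   T   F   F   F   F   F   F   T   F   F   F   F   F
  2   T   F   F   T   F   F   F   T   F   F   T   F   F
  3   T   F   F   T   F   F   T   T   F   F   T   F   F
  4   T   T   F   T   T   F   T   T   T   F   T   T   F

5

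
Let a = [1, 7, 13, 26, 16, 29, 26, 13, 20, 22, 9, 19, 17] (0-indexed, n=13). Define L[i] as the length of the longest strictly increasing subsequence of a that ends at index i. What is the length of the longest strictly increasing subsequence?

   i    0    1    2    3    4    5    6    7    8    9   10   11   12
a[i]    1    7   13   26   16   29   26   13   20   22    9   19   17
L[i]    1    2    3    4    4    5    5    3    5    6    3    5    5

6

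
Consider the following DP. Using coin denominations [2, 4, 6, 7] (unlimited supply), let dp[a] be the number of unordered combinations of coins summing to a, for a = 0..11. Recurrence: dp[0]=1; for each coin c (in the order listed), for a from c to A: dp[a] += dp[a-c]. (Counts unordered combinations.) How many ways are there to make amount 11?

2

after  coin     0     1     2     3     4     5     6     7     8     9    10    11
          2     1     0     1     0     1     0     1     0     1     0     1     0
          4     1     0     1     0     2     0     2     0     3     0     3     0
          6     1     0     1     0     2     0     3     0     4     0     5     0
          7     1     0     1     0     2     0     3     1     4     1     5     2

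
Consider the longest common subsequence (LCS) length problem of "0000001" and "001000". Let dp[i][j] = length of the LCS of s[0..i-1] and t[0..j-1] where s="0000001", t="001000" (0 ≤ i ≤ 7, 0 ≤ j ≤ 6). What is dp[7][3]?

3

   ''  0  0  1  0  0  0
''  0  0  0  0  0  0  0
 0  0  1  1  1  1  1  1
 0  0  1  2  2  2  2  2
 0  0  1  2  2  3  3  3
 0  0  1  2  2  3  4  4
 0  0  1  2  2  3  4  5
 0  0  1  2  2  3  4  5
 1  0  1  2  3  3  4  5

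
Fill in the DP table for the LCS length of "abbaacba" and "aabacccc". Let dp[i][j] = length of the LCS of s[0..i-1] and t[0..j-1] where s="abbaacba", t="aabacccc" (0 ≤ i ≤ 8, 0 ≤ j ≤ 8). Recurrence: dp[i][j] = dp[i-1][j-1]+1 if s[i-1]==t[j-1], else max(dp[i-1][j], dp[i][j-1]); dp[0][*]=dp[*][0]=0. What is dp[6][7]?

   ''  a  a  b  a  c  c  c  c
''  0  0  0  0  0  0  0  0  0
 a  0  1  1  1  1  1  1  1  1
 b  0  1  1  2  2  2  2  2  2
 b  0  1  1  2  2  2  2  2  2
 a  0  1  2  2  3  3  3  3  3
 a  0  1  2  2  3  3  3  3  3
 c  0  1  2  2  3  4  4  4  4
 b  0  1  2  3  3  4  4  4  4
 a  0  1  2  3  4  4  4  4  4

4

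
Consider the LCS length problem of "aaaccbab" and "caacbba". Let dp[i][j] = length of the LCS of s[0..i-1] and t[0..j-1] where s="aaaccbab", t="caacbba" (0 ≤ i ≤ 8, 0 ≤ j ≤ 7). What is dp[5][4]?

3

   ''  c  a  a  c  b  b  a
''  0  0  0  0  0  0  0  0
 a  0  0  1  1  1  1  1  1
 a  0  0  1  2  2  2  2  2
 a  0  0  1  2  2  2  2  3
 c  0  1  1  2  3  3  3  3
 c  0  1  1  2  3  3  3  3
 b  0  1  1  2  3  4  4  4
 a  0  1  2  2  3  4  4  5
 b  0  1  2  2  3  4  5  5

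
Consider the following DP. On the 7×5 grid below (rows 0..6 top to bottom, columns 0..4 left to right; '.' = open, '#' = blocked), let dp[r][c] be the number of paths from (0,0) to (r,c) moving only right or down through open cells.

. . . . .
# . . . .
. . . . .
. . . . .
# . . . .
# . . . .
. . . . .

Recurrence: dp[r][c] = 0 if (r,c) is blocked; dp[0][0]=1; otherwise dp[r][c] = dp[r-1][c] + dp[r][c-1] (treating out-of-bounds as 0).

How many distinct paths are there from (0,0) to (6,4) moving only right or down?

84

r\c   0   1   2   3   4
  0   1   1   1   1   1
  1   0   1   2   3   4
  2   0   1   3   6  10
  3   0   1   4  10  20
  4   0   1   5  15  35
  5   0   1   6  21  56
  6   0   1   7  28  84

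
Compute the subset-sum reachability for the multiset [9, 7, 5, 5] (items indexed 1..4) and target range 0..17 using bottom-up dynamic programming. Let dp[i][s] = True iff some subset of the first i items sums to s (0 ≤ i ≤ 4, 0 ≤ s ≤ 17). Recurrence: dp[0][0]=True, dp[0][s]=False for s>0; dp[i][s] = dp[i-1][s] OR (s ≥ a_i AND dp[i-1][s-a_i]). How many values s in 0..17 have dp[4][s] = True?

9

i\s   0   1   2   3   4   5   6   7   8   9  10  11  12  13  14  15  16  17
  0   T   F   F   F   F   F   F   F   F   F   F   F   F   F   F   F   F   F
  1   T   F   F   F   F   F   F   F   F   T   F   F   F   F   F   F   F   F
  2   T   F   F   F   F   F   F   T   F   T   F   F   F   F   F   F   T   F
  3   T   F   F   F   F   T   F   T   F   T   F   F   T   F   T   F   T   F
  4   T   F   F   F   F   T   F   T   F   T   T   F   T   F   T   F   T   T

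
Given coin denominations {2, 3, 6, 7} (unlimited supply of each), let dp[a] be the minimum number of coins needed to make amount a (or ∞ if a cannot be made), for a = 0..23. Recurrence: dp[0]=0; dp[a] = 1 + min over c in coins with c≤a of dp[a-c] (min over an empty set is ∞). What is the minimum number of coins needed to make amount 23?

 a  0  1  2  3  4  5  6  7  8  9 10 11 12 13 14 15 16 17 18 19 20 21 22 23
dp  0  -  1  1  2  2  1  1  2  2  2  3  2  2  2  3  3  3  3  3  3  3  4  4
(- denotes ∞ / unreachable)

4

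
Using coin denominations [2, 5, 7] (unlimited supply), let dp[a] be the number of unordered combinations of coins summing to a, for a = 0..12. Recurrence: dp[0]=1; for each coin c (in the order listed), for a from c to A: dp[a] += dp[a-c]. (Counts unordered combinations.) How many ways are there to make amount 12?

3

after  coin     0     1     2     3     4     5     6     7     8     9    10    11    12
          2     1     0     1     0     1     0     1     0     1     0     1     0     1
          5     1     0     1     0     1     1     1     1     1     1     2     1     2
          7     1     0     1     0     1     1     1     2     1     2     2     2     3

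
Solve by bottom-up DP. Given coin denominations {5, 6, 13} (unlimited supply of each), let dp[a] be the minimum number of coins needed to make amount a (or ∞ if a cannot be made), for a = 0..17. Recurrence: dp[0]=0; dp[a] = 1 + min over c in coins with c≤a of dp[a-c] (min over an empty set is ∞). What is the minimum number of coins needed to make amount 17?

3

 a  0  1  2  3  4  5  6  7  8  9 10 11 12 13 14 15 16 17
dp  0  -  -  -  -  1  1  -  -  -  2  2  2  1  -  3  3  3
(- denotes ∞ / unreachable)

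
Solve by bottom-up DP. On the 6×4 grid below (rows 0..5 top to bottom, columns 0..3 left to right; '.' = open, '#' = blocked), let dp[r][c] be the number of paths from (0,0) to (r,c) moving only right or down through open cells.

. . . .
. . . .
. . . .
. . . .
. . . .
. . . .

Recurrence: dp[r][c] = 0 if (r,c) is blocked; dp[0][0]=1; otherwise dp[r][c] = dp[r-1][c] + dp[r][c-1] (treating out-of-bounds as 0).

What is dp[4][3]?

r\c   0   1   2   3
  0   1   1   1   1
  1   1   2   3   4
  2   1   3   6  10
  3   1   4  10  20
  4   1   5  15  35
  5   1   6  21  56

35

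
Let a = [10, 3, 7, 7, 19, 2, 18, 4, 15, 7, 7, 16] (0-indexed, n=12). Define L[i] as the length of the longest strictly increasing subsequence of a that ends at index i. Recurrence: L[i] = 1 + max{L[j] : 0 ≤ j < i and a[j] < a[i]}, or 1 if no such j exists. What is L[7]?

2

   i    0    1    2    3    4    5    6    7    8    9   10   11
a[i]   10    3    7    7   19    2   18    4   15    7    7   16
L[i]    1    1    2    2    3    1    3    2    3    3    3    4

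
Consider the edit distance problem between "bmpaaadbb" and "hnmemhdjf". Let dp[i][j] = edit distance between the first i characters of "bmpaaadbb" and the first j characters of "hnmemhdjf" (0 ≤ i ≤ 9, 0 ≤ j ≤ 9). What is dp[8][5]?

   ''  h  n  m  e  m  h  d  j  f
''  0  1  2  3  4  5  6  7  8  9
 b  1  1  2  3  4  5  6  7  8  9
 m  2  2  2  2  3  4  5  6  7  8
 p  3  3  3  3  3  4  5  6  7  8
 a  4  4  4  4  4  4  5  6  7  8
 a  5  5  5  5  5  5  5  6  7  8
 a  6  6  6  6  6  6  6  6  7  8
 d  7  7  7  7  7  7  7  6  7  8
 b  8  8  8  8  8  8  8  7  7  8
 b  9  9  9  9  9  9  9  8  8  8

8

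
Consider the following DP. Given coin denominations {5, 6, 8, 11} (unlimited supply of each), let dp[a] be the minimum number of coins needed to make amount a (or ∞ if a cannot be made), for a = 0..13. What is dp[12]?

2

 a  0  1  2  3  4  5  6  7  8  9 10 11 12 13
dp  0  -  -  -  -  1  1  -  1  -  2  1  2  2
(- denotes ∞ / unreachable)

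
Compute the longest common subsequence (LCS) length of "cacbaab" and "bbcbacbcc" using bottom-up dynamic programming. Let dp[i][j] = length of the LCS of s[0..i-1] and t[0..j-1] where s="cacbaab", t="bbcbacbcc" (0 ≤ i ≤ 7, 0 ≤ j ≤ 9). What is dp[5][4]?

2

   ''  b  b  c  b  a  c  b  c  c
''  0  0  0  0  0  0  0  0  0  0
 c  0  0  0  1  1  1  1  1  1  1
 a  0  0  0  1  1  2  2  2  2  2
 c  0  0  0  1  1  2  3  3  3  3
 b  0  1  1  1  2  2  3  4  4  4
 a  0  1  1  1  2  3  3  4  4  4
 a  0  1  1  1  2  3  3  4  4  4
 b  0  1  2  2  2  3  3  4  4  4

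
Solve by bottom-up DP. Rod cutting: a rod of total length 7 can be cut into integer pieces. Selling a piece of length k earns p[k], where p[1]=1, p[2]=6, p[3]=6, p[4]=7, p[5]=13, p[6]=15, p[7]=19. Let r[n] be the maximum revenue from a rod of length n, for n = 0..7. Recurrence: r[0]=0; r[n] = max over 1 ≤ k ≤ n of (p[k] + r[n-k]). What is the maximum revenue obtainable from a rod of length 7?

   n    0    1    2    3    4    5    6    7
r[n]    0    1    6    7   12   13   18   19

19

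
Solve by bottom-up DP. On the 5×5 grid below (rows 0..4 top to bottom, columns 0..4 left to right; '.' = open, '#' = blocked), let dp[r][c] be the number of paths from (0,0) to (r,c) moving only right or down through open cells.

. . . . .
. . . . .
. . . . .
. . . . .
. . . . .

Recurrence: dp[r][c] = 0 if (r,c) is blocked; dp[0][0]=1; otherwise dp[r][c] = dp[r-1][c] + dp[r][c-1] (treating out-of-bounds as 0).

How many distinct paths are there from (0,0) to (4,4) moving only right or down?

r\c   0   1   2   3   4
  0   1   1   1   1   1
  1   1   2   3   4   5
  2   1   3   6  10  15
  3   1   4  10  20  35
  4   1   5  15  35  70

70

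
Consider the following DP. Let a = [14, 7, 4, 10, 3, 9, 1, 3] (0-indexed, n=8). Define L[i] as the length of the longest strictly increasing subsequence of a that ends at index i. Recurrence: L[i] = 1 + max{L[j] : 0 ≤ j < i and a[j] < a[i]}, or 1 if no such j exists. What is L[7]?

2

   i    0    1    2    3    4    5    6    7
a[i]   14    7    4   10    3    9    1    3
L[i]    1    1    1    2    1    2    1    2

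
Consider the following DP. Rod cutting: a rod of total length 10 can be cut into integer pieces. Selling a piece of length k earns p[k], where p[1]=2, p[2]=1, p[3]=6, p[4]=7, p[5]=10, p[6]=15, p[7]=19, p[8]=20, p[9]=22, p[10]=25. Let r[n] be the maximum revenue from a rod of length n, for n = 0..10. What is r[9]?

   n    0    1    2    3    4    5    6    7    8    9   10
r[n]    0    2    4    6    8   10   15   19   21   23   25

23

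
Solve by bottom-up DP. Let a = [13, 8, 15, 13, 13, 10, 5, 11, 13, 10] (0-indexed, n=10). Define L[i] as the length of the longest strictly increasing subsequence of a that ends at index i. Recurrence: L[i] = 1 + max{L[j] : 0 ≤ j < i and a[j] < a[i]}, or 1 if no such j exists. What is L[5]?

   i    0    1    2    3    4    5    6    7    8    9
a[i]   13    8   15   13   13   10    5   11   13   10
L[i]    1    1    2    2    2    2    1    3    4    2

2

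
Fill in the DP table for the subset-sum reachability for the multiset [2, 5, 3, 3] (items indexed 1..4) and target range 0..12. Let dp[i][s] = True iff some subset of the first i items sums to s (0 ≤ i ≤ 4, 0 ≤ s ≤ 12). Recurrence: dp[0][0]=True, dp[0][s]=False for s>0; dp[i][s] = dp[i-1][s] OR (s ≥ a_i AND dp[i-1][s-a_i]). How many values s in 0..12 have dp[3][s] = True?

7

i\s   0   1   2   3   4   5   6   7   8   9  10  11  12
  0   T   F   F   F   F   F   F   F   F   F   F   F   F
  1   T   F   T   F   F   F   F   F   F   F   F   F   F
  2   T   F   T   F   F   T   F   T   F   F   F   F   F
  3   T   F   T   T   F   T   F   T   T   F   T   F   F
  4   T   F   T   T   F   T   T   T   T   F   T   T   F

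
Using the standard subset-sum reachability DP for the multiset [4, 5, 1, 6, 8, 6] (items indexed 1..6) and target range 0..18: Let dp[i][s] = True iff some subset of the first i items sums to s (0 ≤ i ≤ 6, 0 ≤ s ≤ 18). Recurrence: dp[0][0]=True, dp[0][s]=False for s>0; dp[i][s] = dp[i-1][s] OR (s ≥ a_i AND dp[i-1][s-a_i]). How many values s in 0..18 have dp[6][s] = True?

17

i\s   0   1   2   3   4   5   6   7   8   9  10  11  12  13  14  15  16  17  18
  0   T   F   F   F   F   F   F   F   F   F   F   F   F   F   F   F   F   F   F
  1   T   F   F   F   T   F   F   F   F   F   F   F   F   F   F   F   F   F   F
  2   T   F   F   F   T   T   F   F   F   T   F   F   F   F   F   F   F   F   F
  3   T   T   F   F   T   T   T   F   F   T   T   F   F   F   F   F   F   F   F
  4   T   T   F   F   T   T   T   T   F   T   T   T   T   F   F   T   T   F   F
  5   T   T   F   F   T   T   T   T   T   T   T   T   T   T   T   T   T   T   T
  6   T   T   F   F   T   T   T   T   T   T   T   T   T   T   T   T   T   T   T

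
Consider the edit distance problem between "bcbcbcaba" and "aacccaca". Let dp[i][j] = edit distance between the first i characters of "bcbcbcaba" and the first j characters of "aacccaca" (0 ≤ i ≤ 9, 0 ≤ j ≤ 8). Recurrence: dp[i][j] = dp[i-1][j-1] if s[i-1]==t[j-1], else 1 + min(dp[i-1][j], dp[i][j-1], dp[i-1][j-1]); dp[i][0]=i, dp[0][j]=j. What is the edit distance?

   ''  a  a  c  c  c  a  c  a
''  0  1  2  3  4  5  6  7  8
 b  1  1  2  3  4  5  6  7  8
 c  2  2  2  2  3  4  5  6  7
 b  3  3  3  3  3  4  5  6  7
 c  4  4  4  3  3  3  4  5  6
 b  5  5  5  4  4  4  4  5  6
 c  6  6  6  5  4  4  5  4  5
 a  7  6  6  6  5  5  4  5  4
 b  8  7  7  7  6  6  5  5  5
 a  9  8  7  8  7  7  6  6  5

5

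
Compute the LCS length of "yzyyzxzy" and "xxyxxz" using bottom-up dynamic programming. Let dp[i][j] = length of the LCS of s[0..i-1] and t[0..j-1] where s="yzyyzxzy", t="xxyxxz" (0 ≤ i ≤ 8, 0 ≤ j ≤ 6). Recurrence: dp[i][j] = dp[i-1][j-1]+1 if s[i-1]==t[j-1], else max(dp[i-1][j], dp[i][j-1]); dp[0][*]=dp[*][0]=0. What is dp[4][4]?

1

   ''  x  x  y  x  x  z
''  0  0  0  0  0  0  0
 y  0  0  0  1  1  1  1
 z  0  0  0  1  1  1  2
 y  0  0  0  1  1  1  2
 y  0  0  0  1  1  1  2
 z  0  0  0  1  1  1  2
 x  0  1  1  1  2  2  2
 z  0  1  1  1  2  2  3
 y  0  1  1  2  2  2  3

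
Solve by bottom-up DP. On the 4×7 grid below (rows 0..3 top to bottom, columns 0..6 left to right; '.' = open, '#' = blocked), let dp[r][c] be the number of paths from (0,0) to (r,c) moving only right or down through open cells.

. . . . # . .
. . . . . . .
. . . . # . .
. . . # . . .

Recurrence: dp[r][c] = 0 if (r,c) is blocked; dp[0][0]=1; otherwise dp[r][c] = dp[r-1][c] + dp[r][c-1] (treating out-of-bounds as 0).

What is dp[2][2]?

r\c   0   1   2   3   4   5   6
  0   1   1   1   1   0   0   0
  1   1   2   3   4   4   4   4
  2   1   3   6  10   0   4   8
  3   1   4  10   0   0   4  12

6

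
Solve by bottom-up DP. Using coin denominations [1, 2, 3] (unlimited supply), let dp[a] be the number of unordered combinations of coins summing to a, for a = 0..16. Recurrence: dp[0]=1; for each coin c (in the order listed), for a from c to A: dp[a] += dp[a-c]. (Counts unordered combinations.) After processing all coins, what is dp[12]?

19

after  coin     0     1     2     3     4     5     6     7     8     9    10    11    12    13    14    15    16
          1     1     1     1     1     1     1     1     1     1     1     1     1     1     1     1     1     1
          2     1     1     2     2     3     3     4     4     5     5     6     6     7     7     8     8     9
          3     1     1     2     3     4     5     7     8    10    12    14    16    19    21    24    27    30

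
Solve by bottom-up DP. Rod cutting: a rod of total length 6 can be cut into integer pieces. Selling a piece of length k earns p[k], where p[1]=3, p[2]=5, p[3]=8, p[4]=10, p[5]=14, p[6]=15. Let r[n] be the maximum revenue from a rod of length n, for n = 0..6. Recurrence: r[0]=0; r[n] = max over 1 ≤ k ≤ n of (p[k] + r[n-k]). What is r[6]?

18

   n    0    1    2    3    4    5    6
r[n]    0    3    6    9   12   15   18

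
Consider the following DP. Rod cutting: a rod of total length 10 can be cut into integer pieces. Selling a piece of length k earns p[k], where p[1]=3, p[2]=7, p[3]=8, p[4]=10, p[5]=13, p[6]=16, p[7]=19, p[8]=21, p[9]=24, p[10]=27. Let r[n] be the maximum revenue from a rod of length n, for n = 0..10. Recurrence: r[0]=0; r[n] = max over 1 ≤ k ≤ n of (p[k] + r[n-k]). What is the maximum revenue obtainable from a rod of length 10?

   n    0    1    2    3    4    5    6    7    8    9   10
r[n]    0    3    7   10   14   17   21   24   28   31   35

35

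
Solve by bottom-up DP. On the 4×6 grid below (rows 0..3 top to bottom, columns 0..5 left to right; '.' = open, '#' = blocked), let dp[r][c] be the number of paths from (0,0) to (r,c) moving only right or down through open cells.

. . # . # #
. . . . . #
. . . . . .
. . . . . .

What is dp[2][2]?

5

r\c   0   1   2   3   4   5
  0   1   1   0   0   0   0
  1   1   2   2   2   2   0
  2   1   3   5   7   9   9
  3   1   4   9  16  25  34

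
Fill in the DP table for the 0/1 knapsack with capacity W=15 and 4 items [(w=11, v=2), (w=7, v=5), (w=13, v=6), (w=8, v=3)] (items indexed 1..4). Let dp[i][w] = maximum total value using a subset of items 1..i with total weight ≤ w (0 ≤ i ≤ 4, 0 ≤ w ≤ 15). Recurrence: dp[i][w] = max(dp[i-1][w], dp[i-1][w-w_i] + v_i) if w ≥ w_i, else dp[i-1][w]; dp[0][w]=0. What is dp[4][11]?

5

i\w   0   1   2   3   4   5   6   7   8   9  10  11  12  13  14  15
  0   0   0   0   0   0   0   0   0   0   0   0   0   0   0   0   0
  1   0   0   0   0   0   0   0   0   0   0   0   2   2   2   2   2
  2   0   0   0   0   0   0   0   5   5   5   5   5   5   5   5   5
  3   0   0   0   0   0   0   0   5   5   5   5   5   5   6   6   6
  4   0   0   0   0   0   0   0   5   5   5   5   5   5   6   6   8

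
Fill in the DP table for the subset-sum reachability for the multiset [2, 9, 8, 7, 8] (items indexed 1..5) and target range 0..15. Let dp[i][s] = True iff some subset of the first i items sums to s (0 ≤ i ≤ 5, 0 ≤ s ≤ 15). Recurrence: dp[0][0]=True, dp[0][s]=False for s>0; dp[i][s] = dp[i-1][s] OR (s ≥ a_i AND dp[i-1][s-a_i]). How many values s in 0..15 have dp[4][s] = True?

i\s   0   1   2   3   4   5   6   7   8   9  10  11  12  13  14  15
  0   T   F   F   F   F   F   F   F   F   F   F   F   F   F   F   F
  1   T   F   T   F   F   F   F   F   F   F   F   F   F   F   F   F
  2   T   F   T   F   F   F   F   F   F   T   F   T   F   F   F   F
  3   T   F   T   F   F   F   F   F   T   T   T   T   F   F   F   F
  4   T   F   T   F   F   F   F   T   T   T   T   T   F   F   F   T
  5   T   F   T   F   F   F   F   T   T   T   T   T   F   F   F   T

8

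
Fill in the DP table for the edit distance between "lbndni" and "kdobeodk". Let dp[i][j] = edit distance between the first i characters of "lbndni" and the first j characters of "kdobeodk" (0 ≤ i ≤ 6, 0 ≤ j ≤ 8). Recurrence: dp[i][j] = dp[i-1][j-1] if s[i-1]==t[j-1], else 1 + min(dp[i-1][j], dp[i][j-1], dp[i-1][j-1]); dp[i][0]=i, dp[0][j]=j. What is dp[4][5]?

   ''  k  d  o  b  e  o  d  k
''  0  1  2  3  4  5  6  7  8
 l  1  1  2  3  4  5  6  7  8
 b  2  2  2  3  3  4  5  6  7
 n  3  3  3  3  4  4  5  6  7
 d  4  4  3  4  4  5  5  5  6
 n  5  5  4  4  5  5  6  6  6
 i  6  6  5  5  5  6  6  7  7

5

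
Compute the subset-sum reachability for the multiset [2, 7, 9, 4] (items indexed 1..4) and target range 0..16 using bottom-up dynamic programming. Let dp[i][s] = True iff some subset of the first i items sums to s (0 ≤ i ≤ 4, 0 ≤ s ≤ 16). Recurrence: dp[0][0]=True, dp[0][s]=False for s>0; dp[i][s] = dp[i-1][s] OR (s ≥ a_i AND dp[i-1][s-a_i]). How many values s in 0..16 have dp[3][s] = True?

6

i\s   0   1   2   3   4   5   6   7   8   9  10  11  12  13  14  15  16
  0   T   F   F   F   F   F   F   F   F   F   F   F   F   F   F   F   F
  1   T   F   T   F   F   F   F   F   F   F   F   F   F   F   F   F   F
  2   T   F   T   F   F   F   F   T   F   T   F   F   F   F   F   F   F
  3   T   F   T   F   F   F   F   T   F   T   F   T   F   F   F   F   T
  4   T   F   T   F   T   F   T   T   F   T   F   T   F   T   F   T   T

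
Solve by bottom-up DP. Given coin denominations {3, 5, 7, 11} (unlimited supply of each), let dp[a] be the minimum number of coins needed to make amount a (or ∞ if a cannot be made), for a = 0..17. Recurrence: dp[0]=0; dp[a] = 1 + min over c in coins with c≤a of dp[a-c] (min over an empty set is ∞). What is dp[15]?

 a  0  1  2  3  4  5  6  7  8  9 10 11 12 13 14 15 16 17
dp  0  -  -  1  -  1  2  1  2  3  2  1  2  3  2  3  2  3
(- denotes ∞ / unreachable)

3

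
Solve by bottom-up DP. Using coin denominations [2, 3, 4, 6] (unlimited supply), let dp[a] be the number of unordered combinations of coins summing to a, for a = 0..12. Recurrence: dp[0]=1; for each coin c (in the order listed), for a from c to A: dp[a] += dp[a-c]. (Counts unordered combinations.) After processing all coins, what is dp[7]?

2

after  coin     0     1     2     3     4     5     6     7     8     9    10    11    12
          2     1     0     1     0     1     0     1     0     1     0     1     0     1
          3     1     0     1     1     1     1     2     1     2     2     2     2     3
          4     1     0     1     1     2     1     3     2     4     3     5     4     7
          6     1     0     1     1     2     1     4     2     5     4     7     5    11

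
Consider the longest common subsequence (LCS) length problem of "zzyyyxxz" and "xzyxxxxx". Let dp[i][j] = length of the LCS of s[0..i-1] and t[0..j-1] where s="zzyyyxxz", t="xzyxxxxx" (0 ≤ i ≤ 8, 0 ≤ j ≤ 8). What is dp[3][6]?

2

   ''  x  z  y  x  x  x  x  x
''  0  0  0  0  0  0  0  0  0
 z  0  0  1  1  1  1  1  1  1
 z  0  0  1  1  1  1  1  1  1
 y  0  0  1  2  2  2  2  2  2
 y  0  0  1  2  2  2  2  2  2
 y  0  0  1  2  2  2  2  2  2
 x  0  1  1  2  3  3  3  3  3
 x  0  1  1  2  3  4  4  4  4
 z  0  1  2  2  3  4  4  4  4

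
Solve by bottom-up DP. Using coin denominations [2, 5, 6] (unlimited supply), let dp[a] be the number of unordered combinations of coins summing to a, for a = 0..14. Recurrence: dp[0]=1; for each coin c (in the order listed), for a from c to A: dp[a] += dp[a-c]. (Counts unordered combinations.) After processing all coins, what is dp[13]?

2

after  coin     0     1     2     3     4     5     6     7     8     9    10    11    12    13    14
          2     1     0     1     0     1     0     1     0     1     0     1     0     1     0     1
          5     1     0     1     0     1     1     1     1     1     1     2     1     2     1     2
          6     1     0     1     0     1     1     2     1     2     1     3     2     4     2     4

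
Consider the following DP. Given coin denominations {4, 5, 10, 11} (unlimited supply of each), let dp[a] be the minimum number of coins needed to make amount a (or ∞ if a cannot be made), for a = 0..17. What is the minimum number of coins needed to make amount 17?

 a  0  1  2  3  4  5  6  7  8  9 10 11 12 13 14 15 16 17
dp  0  -  -  -  1  1  -  -  2  2  1  1  3  3  2  2  2  4
(- denotes ∞ / unreachable)

4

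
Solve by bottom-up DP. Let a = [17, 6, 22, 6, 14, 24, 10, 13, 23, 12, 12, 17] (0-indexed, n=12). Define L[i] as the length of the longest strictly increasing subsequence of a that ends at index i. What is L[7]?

3

   i    0    1    2    3    4    5    6    7    8    9   10   11
a[i]   17    6   22    6   14   24   10   13   23   12   12   17
L[i]    1    1    2    1    2    3    2    3    4    3    3    4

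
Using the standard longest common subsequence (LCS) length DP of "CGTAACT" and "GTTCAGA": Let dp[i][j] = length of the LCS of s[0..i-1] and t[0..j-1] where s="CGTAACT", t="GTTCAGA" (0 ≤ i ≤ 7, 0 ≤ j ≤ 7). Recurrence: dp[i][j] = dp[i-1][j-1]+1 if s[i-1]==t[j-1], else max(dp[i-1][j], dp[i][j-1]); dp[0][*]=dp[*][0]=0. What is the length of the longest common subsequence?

4

   ''  G  T  T  C  A  G  A
''  0  0  0  0  0  0  0  0
 C  0  0  0  0  1  1  1  1
 G  0  1  1  1  1  1  2  2
 T  0  1  2  2  2  2  2  2
 A  0  1  2  2  2  3  3  3
 A  0  1  2  2  2  3  3  4
 C  0  1  2  2  3  3  3  4
 T  0  1  2  3  3  3  3  4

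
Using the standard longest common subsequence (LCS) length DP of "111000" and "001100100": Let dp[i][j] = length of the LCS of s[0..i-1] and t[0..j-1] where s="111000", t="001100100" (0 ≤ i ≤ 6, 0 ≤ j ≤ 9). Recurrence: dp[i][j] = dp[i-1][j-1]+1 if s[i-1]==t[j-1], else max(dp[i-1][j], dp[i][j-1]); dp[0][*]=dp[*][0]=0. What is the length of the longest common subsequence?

   ''  0  0  1  1  0  0  1  0  0
''  0  0  0  0  0  0  0  0  0  0
 1  0  0  0  1  1  1  1  1  1  1
 1  0  0  0  1  2  2  2  2  2  2
 1  0  0  0  1  2  2  2  3  3  3
 0  0  1  1  1  2  3  3  3  4  4
 0  0  1  2  2  2  3  4  4  4  5
 0  0  1  2  2  2  3  4  4  5  5

5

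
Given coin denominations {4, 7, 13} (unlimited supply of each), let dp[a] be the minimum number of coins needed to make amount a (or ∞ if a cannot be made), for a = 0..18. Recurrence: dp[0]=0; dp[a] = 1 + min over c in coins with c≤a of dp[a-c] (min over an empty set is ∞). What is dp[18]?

 a  0  1  2  3  4  5  6  7  8  9 10 11 12 13 14 15 16 17 18
dp  0  -  -  -  1  -  -  1  2  -  -  2  3  1  2  3  4  2  3
(- denotes ∞ / unreachable)

3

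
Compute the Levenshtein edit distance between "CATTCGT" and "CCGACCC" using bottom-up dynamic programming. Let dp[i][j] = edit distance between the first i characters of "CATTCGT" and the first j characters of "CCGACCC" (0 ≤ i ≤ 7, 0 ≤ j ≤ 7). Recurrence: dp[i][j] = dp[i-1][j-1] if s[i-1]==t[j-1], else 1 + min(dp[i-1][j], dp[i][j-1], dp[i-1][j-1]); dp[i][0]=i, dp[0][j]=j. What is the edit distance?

   ''  C  C  G  A  C  C  C
''  0  1  2  3  4  5  6  7
 C  1  0  1  2  3  4  5  6
 A  2  1  1  2  2  3  4  5
 T  3  2  2  2  3  3  4  5
 T  4  3  3  3  3  4  4  5
 C  5  4  3  4  4  3  4  4
 G  6  5  4  3  4  4  4  5
 T  7  6  5  4  4  5  5  5

5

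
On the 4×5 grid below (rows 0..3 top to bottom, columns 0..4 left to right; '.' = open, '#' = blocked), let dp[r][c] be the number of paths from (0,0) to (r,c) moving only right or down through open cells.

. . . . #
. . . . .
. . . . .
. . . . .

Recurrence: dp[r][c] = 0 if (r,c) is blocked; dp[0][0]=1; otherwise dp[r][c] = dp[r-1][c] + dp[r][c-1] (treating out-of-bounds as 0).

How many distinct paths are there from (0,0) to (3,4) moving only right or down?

r\c   0   1   2   3   4
  0   1   1   1   1   0
  1   1   2   3   4   4
  2   1   3   6  10  14
  3   1   4  10  20  34

34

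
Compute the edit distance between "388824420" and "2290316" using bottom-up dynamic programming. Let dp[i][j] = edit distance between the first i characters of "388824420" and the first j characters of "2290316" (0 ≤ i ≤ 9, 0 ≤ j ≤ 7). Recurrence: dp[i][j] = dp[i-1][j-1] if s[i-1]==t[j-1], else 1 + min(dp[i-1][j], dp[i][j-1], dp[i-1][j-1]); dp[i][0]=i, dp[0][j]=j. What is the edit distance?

9

   ''  2  2  9  0  3  1  6
''  0  1  2  3  4  5  6  7
 3  1  1  2  3  4  4  5  6
 8  2  2  2  3  4  5  5  6
 8  3  3  3  3  4  5  6  6
 8  4  4  4  4  4  5  6  7
 2  5  4  4  5  5  5  6  7
 4  6  5  5  5  6  6  6  7
 4  7  6  6  6  6  7  7  7
 2  8  7  6  7  7  7  8  8
 0  9  8  7  7  7  8  8  9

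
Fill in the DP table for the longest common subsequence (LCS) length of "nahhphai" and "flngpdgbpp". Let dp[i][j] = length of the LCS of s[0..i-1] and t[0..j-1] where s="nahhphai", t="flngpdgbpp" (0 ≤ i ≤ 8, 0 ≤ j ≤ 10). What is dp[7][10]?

   ''  f  l  n  g  p  d  g  b  p  p
''  0  0  0  0  0  0  0  0  0  0  0
 n  0  0  0  1  1  1  1  1  1  1  1
 a  0  0  0  1  1  1  1  1  1  1  1
 h  0  0  0  1  1  1  1  1  1  1  1
 h  0  0  0  1  1  1  1  1  1  1  1
 p  0  0  0  1  1  2  2  2  2  2  2
 h  0  0  0  1  1  2  2  2  2  2  2
 a  0  0  0  1  1  2  2  2  2  2  2
 i  0  0  0  1  1  2  2  2  2  2  2

2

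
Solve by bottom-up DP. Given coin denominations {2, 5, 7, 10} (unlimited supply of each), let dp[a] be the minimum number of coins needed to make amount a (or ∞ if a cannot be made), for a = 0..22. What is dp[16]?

 a  0  1  2  3  4  5  6  7  8  9 10 11 12 13 14 15 16 17 18 19 20 21 22
dp  0  -  1  -  2  1  3  1  4  2  1  3  2  4  2  2  3  2  4  3  2  3  3
(- denotes ∞ / unreachable)

3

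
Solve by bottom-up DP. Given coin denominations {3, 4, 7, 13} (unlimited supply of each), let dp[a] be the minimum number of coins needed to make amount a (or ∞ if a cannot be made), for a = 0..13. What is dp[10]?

 a  0  1  2  3  4  5  6  7  8  9 10 11 12 13
dp  0  -  -  1  1  -  2  1  2  3  2  2  3  1
(- denotes ∞ / unreachable)

2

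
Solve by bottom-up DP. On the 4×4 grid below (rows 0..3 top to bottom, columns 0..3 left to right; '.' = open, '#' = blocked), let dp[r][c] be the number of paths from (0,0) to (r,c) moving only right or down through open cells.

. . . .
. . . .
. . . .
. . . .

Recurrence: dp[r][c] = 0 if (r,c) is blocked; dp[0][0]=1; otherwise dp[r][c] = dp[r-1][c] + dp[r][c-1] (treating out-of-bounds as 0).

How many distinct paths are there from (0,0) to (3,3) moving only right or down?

20

r\c   0   1   2   3
  0   1   1   1   1
  1   1   2   3   4
  2   1   3   6  10
  3   1   4  10  20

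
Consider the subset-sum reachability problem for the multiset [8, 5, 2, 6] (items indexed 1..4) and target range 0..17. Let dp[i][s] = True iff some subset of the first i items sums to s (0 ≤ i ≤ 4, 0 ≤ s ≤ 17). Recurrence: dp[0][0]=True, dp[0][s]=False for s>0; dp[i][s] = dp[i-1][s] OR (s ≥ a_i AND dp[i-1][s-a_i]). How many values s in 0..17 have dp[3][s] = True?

i\s   0   1   2   3   4   5   6   7   8   9  10  11  12  13  14  15  16  17
  0   T   F   F   F   F   F   F   F   F   F   F   F   F   F   F   F   F   F
  1   T   F   F   F   F   F   F   F   T   F   F   F   F   F   F   F   F   F
  2   T   F   F   F   F   T   F   F   T   F   F   F   F   T   F   F   F   F
  3   T   F   T   F   F   T   F   T   T   F   T   F   F   T   F   T   F   F
  4   T   F   T   F   F   T   T   T   T   F   T   T   F   T   T   T   T   F

8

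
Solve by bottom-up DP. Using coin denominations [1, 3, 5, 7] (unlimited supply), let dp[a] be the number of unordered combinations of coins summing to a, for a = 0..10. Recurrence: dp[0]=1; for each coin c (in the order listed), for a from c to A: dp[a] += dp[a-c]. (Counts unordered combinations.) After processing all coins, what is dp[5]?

3

after  coin     0     1     2     3     4     5     6     7     8     9    10
          1     1     1     1     1     1     1     1     1     1     1     1
          3     1     1     1     2     2     2     3     3     3     4     4
          5     1     1     1     2     2     3     4     4     5     6     7
          7     1     1     1     2     2     3     4     5     6     7     9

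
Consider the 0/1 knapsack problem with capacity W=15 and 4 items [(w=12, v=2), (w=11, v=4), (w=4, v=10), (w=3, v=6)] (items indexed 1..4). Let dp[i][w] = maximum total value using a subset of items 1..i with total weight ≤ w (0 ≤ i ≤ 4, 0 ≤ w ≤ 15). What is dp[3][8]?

i\w   0   1   2   3   4   5   6   7   8   9  10  11  12  13  14  15
  0   0   0   0   0   0   0   0   0   0   0   0   0   0   0   0   0
  1   0   0   0   0   0   0   0   0   0   0   0   0   2   2   2   2
  2   0   0   0   0   0   0   0   0   0   0   0   4   4   4   4   4
  3   0   0   0   0  10  10  10  10  10  10  10  10  10  10  10  14
  4   0   0   0   6  10  10  10  16  16  16  16  16  16  16  16  16

10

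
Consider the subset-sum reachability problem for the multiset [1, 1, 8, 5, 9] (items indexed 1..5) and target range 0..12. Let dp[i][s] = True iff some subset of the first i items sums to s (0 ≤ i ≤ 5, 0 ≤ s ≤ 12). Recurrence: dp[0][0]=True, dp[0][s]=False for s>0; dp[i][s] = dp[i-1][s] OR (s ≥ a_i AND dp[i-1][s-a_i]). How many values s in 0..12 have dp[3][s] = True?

i\s   0   1   2   3   4   5   6   7   8   9  10  11  12
  0   T   F   F   F   F   F   F   F   F   F   F   F   F
  1   T   T   F   F   F   F   F   F   F   F   F   F   F
  2   T   T   T   F   F   F   F   F   F   F   F   F   F
  3   T   T   T   F   F   F   F   F   T   T   T   F   F
  4   T   T   T   F   F   T   T   T   T   T   T   F   F
  5   T   T   T   F   F   T   T   T   T   T   T   T   F

6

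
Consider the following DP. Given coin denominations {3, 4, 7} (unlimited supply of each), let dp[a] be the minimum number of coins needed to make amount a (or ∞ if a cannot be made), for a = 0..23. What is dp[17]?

 a  0  1  2  3  4  5  6  7  8  9 10 11 12 13 14 15 16 17 18 19 20 21 22 23
dp  0  -  -  1  1  -  2  1  2  3  2  2  3  3  2  3  4  3  3  4  4  3  4  5
(- denotes ∞ / unreachable)

3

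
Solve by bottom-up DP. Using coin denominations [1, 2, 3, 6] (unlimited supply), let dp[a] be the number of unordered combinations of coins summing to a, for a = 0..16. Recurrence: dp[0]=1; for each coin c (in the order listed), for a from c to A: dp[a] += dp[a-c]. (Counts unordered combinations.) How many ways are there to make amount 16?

after  coin     0     1     2     3     4     5     6     7     8     9    10    11    12    13    14    15    16
          1     1     1     1     1     1     1     1     1     1     1     1     1     1     1     1     1     1
          2     1     1     2     2     3     3     4     4     5     5     6     6     7     7     8     8     9
          3     1     1     2     3     4     5     7     8    10    12    14    16    19    21    24    27    30
          6     1     1     2     3     4     5     8     9    12    15    18    21    27    30    36    42    48

48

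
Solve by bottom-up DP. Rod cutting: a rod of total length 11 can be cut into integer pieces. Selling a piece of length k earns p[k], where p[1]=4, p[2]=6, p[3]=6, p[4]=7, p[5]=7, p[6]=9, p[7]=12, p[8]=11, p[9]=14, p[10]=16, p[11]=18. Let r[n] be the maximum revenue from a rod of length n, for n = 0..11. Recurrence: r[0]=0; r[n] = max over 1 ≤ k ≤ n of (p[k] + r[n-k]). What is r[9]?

   n    0    1    2    3    4    5    6    7    8    9   10   11
r[n]    0    4    8   12   16   20   24   28   32   36   40   44

36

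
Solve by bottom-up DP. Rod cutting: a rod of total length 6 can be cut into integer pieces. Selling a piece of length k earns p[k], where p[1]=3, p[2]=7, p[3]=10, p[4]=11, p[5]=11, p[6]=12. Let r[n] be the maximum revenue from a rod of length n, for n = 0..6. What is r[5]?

   n    0    1    2    3    4    5    6
r[n]    0    3    7   10   14   17   21

17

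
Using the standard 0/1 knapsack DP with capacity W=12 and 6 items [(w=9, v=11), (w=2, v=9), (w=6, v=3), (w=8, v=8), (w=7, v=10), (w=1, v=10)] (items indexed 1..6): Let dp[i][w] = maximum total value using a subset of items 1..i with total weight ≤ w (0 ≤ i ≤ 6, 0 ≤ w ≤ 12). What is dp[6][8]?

20

i\w   0   1   2   3   4   5   6   7   8   9  10  11  12
  0   0   0   0   0   0   0   0   0   0   0   0   0   0
  1   0   0   0   0   0   0   0   0   0  11  11  11  11
  2   0   0   9   9   9   9   9   9   9  11  11  20  20
  3   0   0   9   9   9   9   9   9  12  12  12  20  20
  4   0   0   9   9   9   9   9   9  12  12  17  20  20
  5   0   0   9   9   9   9   9  10  12  19  19  20  20
  6   0  10  10  19  19  19  19  19  20  22  29  29  30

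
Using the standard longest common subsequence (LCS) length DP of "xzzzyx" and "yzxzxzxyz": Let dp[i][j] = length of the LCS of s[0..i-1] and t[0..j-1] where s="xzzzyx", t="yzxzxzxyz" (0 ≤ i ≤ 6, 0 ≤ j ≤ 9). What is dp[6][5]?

3

   ''  y  z  x  z  x  z  x  y  z
''  0  0  0  0  0  0  0  0  0  0
 x  0  0  0  1  1  1  1  1  1  1
 z  0  0  1  1  2  2  2  2  2  2
 z  0  0  1  1  2  2  3  3  3  3
 z  0  0  1  1  2  2  3  3  3  4
 y  0  1  1  1  2  2  3  3  4  4
 x  0  1  1  2  2  3  3  4  4  4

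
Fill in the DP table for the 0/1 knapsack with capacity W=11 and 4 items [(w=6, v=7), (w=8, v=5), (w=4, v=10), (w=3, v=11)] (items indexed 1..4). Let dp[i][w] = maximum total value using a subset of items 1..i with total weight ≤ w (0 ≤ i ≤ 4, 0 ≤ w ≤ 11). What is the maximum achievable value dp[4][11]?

21

i\w   0   1   2   3   4   5   6   7   8   9  10  11
  0   0   0   0   0   0   0   0   0   0   0   0   0
  1   0   0   0   0   0   0   7   7   7   7   7   7
  2   0   0   0   0   0   0   7   7   7   7   7   7
  3   0   0   0   0  10  10  10  10  10  10  17  17
  4   0   0   0  11  11  11  11  21  21  21  21  21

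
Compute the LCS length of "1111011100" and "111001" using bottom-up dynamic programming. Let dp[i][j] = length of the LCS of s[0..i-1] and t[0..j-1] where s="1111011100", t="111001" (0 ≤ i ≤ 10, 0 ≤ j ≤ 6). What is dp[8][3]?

   ''  1  1  1  0  0  1
''  0  0  0  0  0  0  0
 1  0  1  1  1  1  1  1
 1  0  1  2  2  2  2  2
 1  0  1  2  3  3  3  3
 1  0  1  2  3  3  3  4
 0  0  1  2  3  4  4  4
 1  0  1  2  3  4  4  5
 1  0  1  2  3  4  4  5
 1  0  1  2  3  4  4  5
 0  0  1  2  3  4  5  5
 0  0  1  2  3  4  5  5

3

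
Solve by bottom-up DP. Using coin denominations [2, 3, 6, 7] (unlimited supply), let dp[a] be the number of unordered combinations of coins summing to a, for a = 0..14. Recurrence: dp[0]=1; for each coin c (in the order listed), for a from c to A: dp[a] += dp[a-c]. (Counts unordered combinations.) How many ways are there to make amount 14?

8

after  coin     0     1     2     3     4     5     6     7     8     9    10    11    12    13    14
          2     1     0     1     0     1     0     1     0     1     0     1     0     1     0     1
          3     1     0     1     1     1     1     2     1     2     2     2     2     3     2     3
          6     1     0     1     1     1     1     3     1     3     3     3     3     6     3     6
          7     1     0     1     1     1     1     3     2     3     4     4     4     7     6     8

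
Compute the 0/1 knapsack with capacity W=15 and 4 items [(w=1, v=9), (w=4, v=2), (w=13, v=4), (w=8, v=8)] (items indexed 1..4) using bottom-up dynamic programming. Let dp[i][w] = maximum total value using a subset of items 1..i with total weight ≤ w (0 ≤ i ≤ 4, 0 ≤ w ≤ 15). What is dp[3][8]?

11

i\w   0   1   2   3   4   5   6   7   8   9  10  11  12  13  14  15
  0   0   0   0   0   0   0   0   0   0   0   0   0   0   0   0   0
  1   0   9   9   9   9   9   9   9   9   9   9   9   9   9   9   9
  2   0   9   9   9   9  11  11  11  11  11  11  11  11  11  11  11
  3   0   9   9   9   9  11  11  11  11  11  11  11  11  11  13  13
  4   0   9   9   9   9  11  11  11  11  17  17  17  17  19  19  19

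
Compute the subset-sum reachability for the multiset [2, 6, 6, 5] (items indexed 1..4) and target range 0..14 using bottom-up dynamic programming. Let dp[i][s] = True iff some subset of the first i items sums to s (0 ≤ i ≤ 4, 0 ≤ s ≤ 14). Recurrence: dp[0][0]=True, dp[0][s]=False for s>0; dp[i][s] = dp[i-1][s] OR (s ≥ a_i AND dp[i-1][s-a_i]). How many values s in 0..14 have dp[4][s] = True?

i\s   0   1   2   3   4   5   6   7   8   9  10  11  12  13  14
  0   T   F   F   F   F   F   F   F   F   F   F   F   F   F   F
  1   T   F   T   F   F   F   F   F   F   F   F   F   F   F   F
  2   T   F   T   F   F   F   T   F   T   F   F   F   F   F   F
  3   T   F   T   F   F   F   T   F   T   F   F   F   T   F   T
  4   T   F   T   F   F   T   T   T   T   F   F   T   T   T   T

10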